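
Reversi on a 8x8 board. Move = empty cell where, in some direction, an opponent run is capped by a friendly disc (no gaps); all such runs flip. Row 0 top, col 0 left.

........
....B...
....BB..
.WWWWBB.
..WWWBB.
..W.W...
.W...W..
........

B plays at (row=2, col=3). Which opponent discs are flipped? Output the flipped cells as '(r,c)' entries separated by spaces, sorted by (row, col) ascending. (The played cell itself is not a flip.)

Answer: (3,4)

Derivation:
Dir NW: first cell '.' (not opp) -> no flip
Dir N: first cell '.' (not opp) -> no flip
Dir NE: first cell 'B' (not opp) -> no flip
Dir W: first cell '.' (not opp) -> no flip
Dir E: first cell 'B' (not opp) -> no flip
Dir SW: opp run (3,2), next='.' -> no flip
Dir S: opp run (3,3) (4,3), next='.' -> no flip
Dir SE: opp run (3,4) capped by B -> flip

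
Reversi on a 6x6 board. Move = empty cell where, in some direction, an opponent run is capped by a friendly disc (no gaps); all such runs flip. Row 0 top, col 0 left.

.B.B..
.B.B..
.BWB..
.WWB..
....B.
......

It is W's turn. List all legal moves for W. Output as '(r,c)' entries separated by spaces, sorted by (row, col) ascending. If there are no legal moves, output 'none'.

Answer: (0,0) (0,4) (1,0) (1,4) (2,0) (2,4) (3,4) (5,5)

Derivation:
(0,0): flips 1 -> legal
(0,2): no bracket -> illegal
(0,4): flips 1 -> legal
(1,0): flips 1 -> legal
(1,2): no bracket -> illegal
(1,4): flips 1 -> legal
(2,0): flips 1 -> legal
(2,4): flips 1 -> legal
(3,0): no bracket -> illegal
(3,4): flips 1 -> legal
(3,5): no bracket -> illegal
(4,2): no bracket -> illegal
(4,3): no bracket -> illegal
(4,5): no bracket -> illegal
(5,3): no bracket -> illegal
(5,4): no bracket -> illegal
(5,5): flips 2 -> legal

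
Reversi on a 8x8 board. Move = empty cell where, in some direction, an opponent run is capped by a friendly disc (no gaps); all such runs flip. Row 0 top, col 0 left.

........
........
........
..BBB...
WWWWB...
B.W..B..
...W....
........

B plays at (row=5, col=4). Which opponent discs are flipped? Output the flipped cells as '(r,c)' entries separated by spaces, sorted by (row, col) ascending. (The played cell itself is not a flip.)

Answer: (4,3)

Derivation:
Dir NW: opp run (4,3) capped by B -> flip
Dir N: first cell 'B' (not opp) -> no flip
Dir NE: first cell '.' (not opp) -> no flip
Dir W: first cell '.' (not opp) -> no flip
Dir E: first cell 'B' (not opp) -> no flip
Dir SW: opp run (6,3), next='.' -> no flip
Dir S: first cell '.' (not opp) -> no flip
Dir SE: first cell '.' (not opp) -> no flip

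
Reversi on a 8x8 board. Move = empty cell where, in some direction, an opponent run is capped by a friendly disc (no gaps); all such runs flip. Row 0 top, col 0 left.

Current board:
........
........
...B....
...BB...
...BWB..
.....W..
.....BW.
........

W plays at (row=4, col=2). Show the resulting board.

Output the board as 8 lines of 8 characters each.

Place W at (4,2); scan 8 dirs for brackets.
Dir NW: first cell '.' (not opp) -> no flip
Dir N: first cell '.' (not opp) -> no flip
Dir NE: opp run (3,3), next='.' -> no flip
Dir W: first cell '.' (not opp) -> no flip
Dir E: opp run (4,3) capped by W -> flip
Dir SW: first cell '.' (not opp) -> no flip
Dir S: first cell '.' (not opp) -> no flip
Dir SE: first cell '.' (not opp) -> no flip
All flips: (4,3)

Answer: ........
........
...B....
...BB...
..WWWB..
.....W..
.....BW.
........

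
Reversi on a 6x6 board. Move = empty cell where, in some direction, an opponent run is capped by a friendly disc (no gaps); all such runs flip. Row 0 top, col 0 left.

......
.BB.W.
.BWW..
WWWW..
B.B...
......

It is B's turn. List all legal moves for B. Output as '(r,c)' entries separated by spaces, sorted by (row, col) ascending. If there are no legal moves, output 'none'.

(0,3): no bracket -> illegal
(0,4): no bracket -> illegal
(0,5): no bracket -> illegal
(1,3): flips 2 -> legal
(1,5): no bracket -> illegal
(2,0): flips 2 -> legal
(2,4): flips 3 -> legal
(2,5): no bracket -> illegal
(3,4): flips 1 -> legal
(4,1): flips 1 -> legal
(4,3): flips 1 -> legal
(4,4): flips 2 -> legal

Answer: (1,3) (2,0) (2,4) (3,4) (4,1) (4,3) (4,4)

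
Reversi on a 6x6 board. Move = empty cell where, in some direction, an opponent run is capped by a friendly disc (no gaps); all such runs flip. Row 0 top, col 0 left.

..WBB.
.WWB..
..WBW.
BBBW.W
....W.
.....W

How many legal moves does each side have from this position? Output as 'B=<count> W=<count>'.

-- B to move --
(0,0): no bracket -> illegal
(0,1): flips 2 -> legal
(1,0): flips 2 -> legal
(1,4): no bracket -> illegal
(1,5): no bracket -> illegal
(2,0): no bracket -> illegal
(2,1): flips 2 -> legal
(2,5): flips 1 -> legal
(3,4): flips 1 -> legal
(4,2): no bracket -> illegal
(4,3): flips 1 -> legal
(4,5): no bracket -> illegal
(5,3): no bracket -> illegal
(5,4): no bracket -> illegal
B mobility = 6
-- W to move --
(0,5): flips 2 -> legal
(1,4): flips 1 -> legal
(1,5): no bracket -> illegal
(2,0): no bracket -> illegal
(2,1): no bracket -> illegal
(3,4): flips 1 -> legal
(4,0): flips 1 -> legal
(4,1): no bracket -> illegal
(4,2): flips 1 -> legal
(4,3): no bracket -> illegal
W mobility = 5

Answer: B=6 W=5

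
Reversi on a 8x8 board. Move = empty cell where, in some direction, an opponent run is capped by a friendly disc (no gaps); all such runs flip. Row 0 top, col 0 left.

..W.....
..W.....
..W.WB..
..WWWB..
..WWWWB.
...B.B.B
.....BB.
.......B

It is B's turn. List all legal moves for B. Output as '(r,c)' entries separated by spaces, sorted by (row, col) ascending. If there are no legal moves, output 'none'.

(0,1): no bracket -> illegal
(0,3): no bracket -> illegal
(1,1): flips 3 -> legal
(1,3): flips 1 -> legal
(1,4): no bracket -> illegal
(1,5): no bracket -> illegal
(2,1): no bracket -> illegal
(2,3): flips 3 -> legal
(3,1): flips 4 -> legal
(3,6): no bracket -> illegal
(4,1): flips 4 -> legal
(5,1): no bracket -> illegal
(5,2): flips 2 -> legal
(5,4): no bracket -> illegal
(5,6): no bracket -> illegal

Answer: (1,1) (1,3) (2,3) (3,1) (4,1) (5,2)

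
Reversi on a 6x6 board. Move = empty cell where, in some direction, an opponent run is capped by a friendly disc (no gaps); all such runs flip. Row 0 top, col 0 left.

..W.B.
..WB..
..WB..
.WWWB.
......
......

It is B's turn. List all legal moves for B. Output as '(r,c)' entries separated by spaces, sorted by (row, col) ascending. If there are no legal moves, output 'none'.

Answer: (0,1) (1,1) (2,1) (3,0) (4,0) (4,1) (4,3)

Derivation:
(0,1): flips 1 -> legal
(0,3): no bracket -> illegal
(1,1): flips 1 -> legal
(2,0): no bracket -> illegal
(2,1): flips 1 -> legal
(2,4): no bracket -> illegal
(3,0): flips 3 -> legal
(4,0): flips 2 -> legal
(4,1): flips 1 -> legal
(4,2): no bracket -> illegal
(4,3): flips 1 -> legal
(4,4): no bracket -> illegal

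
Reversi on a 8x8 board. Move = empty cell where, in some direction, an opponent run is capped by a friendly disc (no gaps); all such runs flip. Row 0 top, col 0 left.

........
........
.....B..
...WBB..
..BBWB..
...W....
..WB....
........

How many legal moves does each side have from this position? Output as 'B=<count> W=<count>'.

Answer: B=7 W=9

Derivation:
-- B to move --
(2,2): no bracket -> illegal
(2,3): flips 1 -> legal
(2,4): flips 1 -> legal
(3,2): flips 1 -> legal
(5,1): no bracket -> illegal
(5,2): no bracket -> illegal
(5,4): flips 1 -> legal
(5,5): no bracket -> illegal
(6,1): flips 1 -> legal
(6,4): flips 1 -> legal
(7,1): flips 3 -> legal
(7,2): no bracket -> illegal
(7,3): no bracket -> illegal
B mobility = 7
-- W to move --
(1,4): no bracket -> illegal
(1,5): no bracket -> illegal
(1,6): no bracket -> illegal
(2,3): no bracket -> illegal
(2,4): flips 1 -> legal
(2,6): flips 1 -> legal
(3,1): flips 1 -> legal
(3,2): no bracket -> illegal
(3,6): flips 2 -> legal
(4,1): flips 2 -> legal
(4,6): flips 1 -> legal
(5,1): flips 1 -> legal
(5,2): no bracket -> illegal
(5,4): no bracket -> illegal
(5,5): no bracket -> illegal
(5,6): no bracket -> illegal
(6,4): flips 1 -> legal
(7,2): no bracket -> illegal
(7,3): flips 1 -> legal
(7,4): no bracket -> illegal
W mobility = 9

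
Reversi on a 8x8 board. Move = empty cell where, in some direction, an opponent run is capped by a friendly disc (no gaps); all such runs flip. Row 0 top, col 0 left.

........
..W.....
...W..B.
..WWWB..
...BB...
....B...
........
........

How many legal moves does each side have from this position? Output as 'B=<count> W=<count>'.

-- B to move --
(0,1): no bracket -> illegal
(0,2): no bracket -> illegal
(0,3): no bracket -> illegal
(1,1): no bracket -> illegal
(1,3): flips 2 -> legal
(1,4): no bracket -> illegal
(2,1): flips 1 -> legal
(2,2): flips 1 -> legal
(2,4): flips 1 -> legal
(2,5): flips 1 -> legal
(3,1): flips 3 -> legal
(4,1): no bracket -> illegal
(4,2): no bracket -> illegal
(4,5): no bracket -> illegal
B mobility = 6
-- W to move --
(1,5): no bracket -> illegal
(1,6): no bracket -> illegal
(1,7): no bracket -> illegal
(2,4): no bracket -> illegal
(2,5): no bracket -> illegal
(2,7): no bracket -> illegal
(3,6): flips 1 -> legal
(3,7): no bracket -> illegal
(4,2): no bracket -> illegal
(4,5): no bracket -> illegal
(4,6): no bracket -> illegal
(5,2): flips 1 -> legal
(5,3): flips 1 -> legal
(5,5): flips 1 -> legal
(6,3): no bracket -> illegal
(6,4): flips 2 -> legal
(6,5): flips 2 -> legal
W mobility = 6

Answer: B=6 W=6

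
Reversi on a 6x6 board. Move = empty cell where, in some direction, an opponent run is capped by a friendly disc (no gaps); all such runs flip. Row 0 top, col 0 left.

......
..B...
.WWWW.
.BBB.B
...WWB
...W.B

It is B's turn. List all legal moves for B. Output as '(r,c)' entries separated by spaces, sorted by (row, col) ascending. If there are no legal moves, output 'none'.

Answer: (1,0) (1,1) (1,3) (1,4) (1,5) (3,0) (3,4) (4,2) (5,4)

Derivation:
(1,0): flips 1 -> legal
(1,1): flips 2 -> legal
(1,3): flips 3 -> legal
(1,4): flips 1 -> legal
(1,5): flips 1 -> legal
(2,0): no bracket -> illegal
(2,5): no bracket -> illegal
(3,0): flips 1 -> legal
(3,4): flips 1 -> legal
(4,2): flips 2 -> legal
(5,2): no bracket -> illegal
(5,4): flips 1 -> legal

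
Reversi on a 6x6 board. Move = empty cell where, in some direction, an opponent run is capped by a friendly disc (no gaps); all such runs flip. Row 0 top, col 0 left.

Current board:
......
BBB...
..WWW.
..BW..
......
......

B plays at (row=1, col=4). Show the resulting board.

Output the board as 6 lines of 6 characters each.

Answer: ......
BBB.B.
..WBW.
..BW..
......
......

Derivation:
Place B at (1,4); scan 8 dirs for brackets.
Dir NW: first cell '.' (not opp) -> no flip
Dir N: first cell '.' (not opp) -> no flip
Dir NE: first cell '.' (not opp) -> no flip
Dir W: first cell '.' (not opp) -> no flip
Dir E: first cell '.' (not opp) -> no flip
Dir SW: opp run (2,3) capped by B -> flip
Dir S: opp run (2,4), next='.' -> no flip
Dir SE: first cell '.' (not opp) -> no flip
All flips: (2,3)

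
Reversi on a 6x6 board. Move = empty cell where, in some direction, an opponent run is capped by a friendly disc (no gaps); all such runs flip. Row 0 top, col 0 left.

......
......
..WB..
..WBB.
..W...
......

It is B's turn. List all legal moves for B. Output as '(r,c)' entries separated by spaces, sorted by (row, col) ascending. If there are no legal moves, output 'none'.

(1,1): flips 1 -> legal
(1,2): no bracket -> illegal
(1,3): no bracket -> illegal
(2,1): flips 1 -> legal
(3,1): flips 1 -> legal
(4,1): flips 1 -> legal
(4,3): no bracket -> illegal
(5,1): flips 1 -> legal
(5,2): no bracket -> illegal
(5,3): no bracket -> illegal

Answer: (1,1) (2,1) (3,1) (4,1) (5,1)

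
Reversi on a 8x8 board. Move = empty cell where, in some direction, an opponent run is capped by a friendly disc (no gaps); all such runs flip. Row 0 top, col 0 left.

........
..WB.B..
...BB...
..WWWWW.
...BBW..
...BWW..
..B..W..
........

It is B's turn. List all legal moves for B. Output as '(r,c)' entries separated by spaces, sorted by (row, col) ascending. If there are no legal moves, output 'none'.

Answer: (0,1) (1,1) (2,1) (2,2) (2,5) (2,6) (4,1) (4,2) (4,6) (5,6) (6,4) (6,6) (7,6)

Derivation:
(0,1): flips 1 -> legal
(0,2): no bracket -> illegal
(0,3): no bracket -> illegal
(1,1): flips 1 -> legal
(2,1): flips 1 -> legal
(2,2): flips 1 -> legal
(2,5): flips 1 -> legal
(2,6): flips 1 -> legal
(2,7): no bracket -> illegal
(3,1): no bracket -> illegal
(3,7): no bracket -> illegal
(4,1): flips 1 -> legal
(4,2): flips 1 -> legal
(4,6): flips 2 -> legal
(4,7): no bracket -> illegal
(5,6): flips 4 -> legal
(6,3): no bracket -> illegal
(6,4): flips 1 -> legal
(6,6): flips 1 -> legal
(7,4): no bracket -> illegal
(7,5): no bracket -> illegal
(7,6): flips 2 -> legal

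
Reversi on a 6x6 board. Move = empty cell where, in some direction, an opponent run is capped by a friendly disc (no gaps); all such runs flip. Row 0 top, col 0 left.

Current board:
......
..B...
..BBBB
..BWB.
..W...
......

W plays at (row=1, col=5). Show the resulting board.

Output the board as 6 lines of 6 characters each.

Answer: ......
..B..W
..BBWB
..BWB.
..W...
......

Derivation:
Place W at (1,5); scan 8 dirs for brackets.
Dir NW: first cell '.' (not opp) -> no flip
Dir N: first cell '.' (not opp) -> no flip
Dir NE: edge -> no flip
Dir W: first cell '.' (not opp) -> no flip
Dir E: edge -> no flip
Dir SW: opp run (2,4) capped by W -> flip
Dir S: opp run (2,5), next='.' -> no flip
Dir SE: edge -> no flip
All flips: (2,4)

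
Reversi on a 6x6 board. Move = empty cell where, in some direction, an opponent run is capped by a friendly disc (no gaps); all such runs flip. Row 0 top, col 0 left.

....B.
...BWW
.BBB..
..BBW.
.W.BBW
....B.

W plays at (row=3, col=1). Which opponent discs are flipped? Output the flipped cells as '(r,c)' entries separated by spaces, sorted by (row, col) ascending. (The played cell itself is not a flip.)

Answer: (3,2) (3,3)

Derivation:
Dir NW: first cell '.' (not opp) -> no flip
Dir N: opp run (2,1), next='.' -> no flip
Dir NE: opp run (2,2) (1,3) (0,4), next=edge -> no flip
Dir W: first cell '.' (not opp) -> no flip
Dir E: opp run (3,2) (3,3) capped by W -> flip
Dir SW: first cell '.' (not opp) -> no flip
Dir S: first cell 'W' (not opp) -> no flip
Dir SE: first cell '.' (not opp) -> no flip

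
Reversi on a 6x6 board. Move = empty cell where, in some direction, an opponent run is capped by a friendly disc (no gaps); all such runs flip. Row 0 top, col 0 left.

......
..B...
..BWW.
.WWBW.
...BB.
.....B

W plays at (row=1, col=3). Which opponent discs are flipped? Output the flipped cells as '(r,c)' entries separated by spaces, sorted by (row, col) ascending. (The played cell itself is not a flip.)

Answer: (2,2)

Derivation:
Dir NW: first cell '.' (not opp) -> no flip
Dir N: first cell '.' (not opp) -> no flip
Dir NE: first cell '.' (not opp) -> no flip
Dir W: opp run (1,2), next='.' -> no flip
Dir E: first cell '.' (not opp) -> no flip
Dir SW: opp run (2,2) capped by W -> flip
Dir S: first cell 'W' (not opp) -> no flip
Dir SE: first cell 'W' (not opp) -> no flip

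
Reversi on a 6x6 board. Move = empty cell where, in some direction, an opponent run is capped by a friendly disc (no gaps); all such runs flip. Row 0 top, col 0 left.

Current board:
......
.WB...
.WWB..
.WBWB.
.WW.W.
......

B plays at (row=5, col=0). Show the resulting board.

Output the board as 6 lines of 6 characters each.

Place B at (5,0); scan 8 dirs for brackets.
Dir NW: edge -> no flip
Dir N: first cell '.' (not opp) -> no flip
Dir NE: opp run (4,1) capped by B -> flip
Dir W: edge -> no flip
Dir E: first cell '.' (not opp) -> no flip
Dir SW: edge -> no flip
Dir S: edge -> no flip
Dir SE: edge -> no flip
All flips: (4,1)

Answer: ......
.WB...
.WWB..
.WBWB.
.BW.W.
B.....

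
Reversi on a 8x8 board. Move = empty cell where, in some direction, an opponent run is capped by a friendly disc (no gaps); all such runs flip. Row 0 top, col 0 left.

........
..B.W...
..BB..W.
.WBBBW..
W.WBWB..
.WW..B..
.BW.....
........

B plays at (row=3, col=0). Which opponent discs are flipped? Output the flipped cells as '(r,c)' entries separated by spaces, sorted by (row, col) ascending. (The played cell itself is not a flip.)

Dir NW: edge -> no flip
Dir N: first cell '.' (not opp) -> no flip
Dir NE: first cell '.' (not opp) -> no flip
Dir W: edge -> no flip
Dir E: opp run (3,1) capped by B -> flip
Dir SW: edge -> no flip
Dir S: opp run (4,0), next='.' -> no flip
Dir SE: first cell '.' (not opp) -> no flip

Answer: (3,1)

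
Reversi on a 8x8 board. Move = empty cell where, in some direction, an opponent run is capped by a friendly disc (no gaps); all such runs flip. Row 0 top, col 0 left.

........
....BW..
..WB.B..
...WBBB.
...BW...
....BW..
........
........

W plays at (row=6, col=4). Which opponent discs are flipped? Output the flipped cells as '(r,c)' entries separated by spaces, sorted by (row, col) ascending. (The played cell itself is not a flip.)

Answer: (5,4)

Derivation:
Dir NW: first cell '.' (not opp) -> no flip
Dir N: opp run (5,4) capped by W -> flip
Dir NE: first cell 'W' (not opp) -> no flip
Dir W: first cell '.' (not opp) -> no flip
Dir E: first cell '.' (not opp) -> no flip
Dir SW: first cell '.' (not opp) -> no flip
Dir S: first cell '.' (not opp) -> no flip
Dir SE: first cell '.' (not opp) -> no flip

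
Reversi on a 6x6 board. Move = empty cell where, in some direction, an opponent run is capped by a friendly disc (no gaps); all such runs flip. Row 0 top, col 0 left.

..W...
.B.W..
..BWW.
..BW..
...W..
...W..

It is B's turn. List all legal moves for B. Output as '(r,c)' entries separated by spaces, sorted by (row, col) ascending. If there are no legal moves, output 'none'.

(0,1): no bracket -> illegal
(0,3): no bracket -> illegal
(0,4): flips 1 -> legal
(1,2): no bracket -> illegal
(1,4): flips 1 -> legal
(1,5): no bracket -> illegal
(2,5): flips 2 -> legal
(3,4): flips 1 -> legal
(3,5): no bracket -> illegal
(4,2): no bracket -> illegal
(4,4): flips 1 -> legal
(5,2): no bracket -> illegal
(5,4): flips 1 -> legal

Answer: (0,4) (1,4) (2,5) (3,4) (4,4) (5,4)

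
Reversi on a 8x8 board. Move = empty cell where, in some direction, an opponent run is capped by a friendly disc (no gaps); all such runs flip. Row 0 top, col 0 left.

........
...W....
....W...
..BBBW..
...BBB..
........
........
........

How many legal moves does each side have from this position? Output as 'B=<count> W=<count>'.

Answer: B=5 W=5

Derivation:
-- B to move --
(0,2): no bracket -> illegal
(0,3): no bracket -> illegal
(0,4): no bracket -> illegal
(1,2): no bracket -> illegal
(1,4): flips 1 -> legal
(1,5): flips 1 -> legal
(2,2): no bracket -> illegal
(2,3): no bracket -> illegal
(2,5): flips 1 -> legal
(2,6): flips 1 -> legal
(3,6): flips 1 -> legal
(4,6): no bracket -> illegal
B mobility = 5
-- W to move --
(2,1): no bracket -> illegal
(2,2): no bracket -> illegal
(2,3): no bracket -> illegal
(2,5): no bracket -> illegal
(3,1): flips 3 -> legal
(3,6): no bracket -> illegal
(4,1): no bracket -> illegal
(4,2): flips 1 -> legal
(4,6): no bracket -> illegal
(5,2): no bracket -> illegal
(5,3): flips 1 -> legal
(5,4): flips 2 -> legal
(5,5): flips 1 -> legal
(5,6): no bracket -> illegal
W mobility = 5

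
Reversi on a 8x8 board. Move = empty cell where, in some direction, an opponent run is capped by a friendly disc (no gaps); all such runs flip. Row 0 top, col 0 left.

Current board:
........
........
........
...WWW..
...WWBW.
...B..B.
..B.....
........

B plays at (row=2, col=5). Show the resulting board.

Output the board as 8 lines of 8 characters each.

Answer: ........
........
.....B..
...WWB..
...WWBW.
...B..B.
..B.....
........

Derivation:
Place B at (2,5); scan 8 dirs for brackets.
Dir NW: first cell '.' (not opp) -> no flip
Dir N: first cell '.' (not opp) -> no flip
Dir NE: first cell '.' (not opp) -> no flip
Dir W: first cell '.' (not opp) -> no flip
Dir E: first cell '.' (not opp) -> no flip
Dir SW: opp run (3,4) (4,3), next='.' -> no flip
Dir S: opp run (3,5) capped by B -> flip
Dir SE: first cell '.' (not opp) -> no flip
All flips: (3,5)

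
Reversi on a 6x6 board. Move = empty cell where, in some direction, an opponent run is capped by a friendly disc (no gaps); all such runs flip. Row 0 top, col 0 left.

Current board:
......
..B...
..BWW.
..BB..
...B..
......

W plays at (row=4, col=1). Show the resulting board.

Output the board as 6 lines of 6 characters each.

Answer: ......
..B...
..BWW.
..WB..
.W.B..
......

Derivation:
Place W at (4,1); scan 8 dirs for brackets.
Dir NW: first cell '.' (not opp) -> no flip
Dir N: first cell '.' (not opp) -> no flip
Dir NE: opp run (3,2) capped by W -> flip
Dir W: first cell '.' (not opp) -> no flip
Dir E: first cell '.' (not opp) -> no flip
Dir SW: first cell '.' (not opp) -> no flip
Dir S: first cell '.' (not opp) -> no flip
Dir SE: first cell '.' (not opp) -> no flip
All flips: (3,2)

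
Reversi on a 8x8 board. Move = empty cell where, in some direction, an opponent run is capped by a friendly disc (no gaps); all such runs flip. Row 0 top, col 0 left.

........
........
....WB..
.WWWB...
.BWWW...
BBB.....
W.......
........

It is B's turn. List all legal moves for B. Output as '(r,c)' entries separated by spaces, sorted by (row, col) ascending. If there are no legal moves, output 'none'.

(1,3): no bracket -> illegal
(1,4): flips 1 -> legal
(1,5): flips 3 -> legal
(2,0): no bracket -> illegal
(2,1): flips 1 -> legal
(2,2): flips 2 -> legal
(2,3): flips 2 -> legal
(3,0): flips 3 -> legal
(3,5): no bracket -> illegal
(4,0): no bracket -> illegal
(4,5): flips 3 -> legal
(5,3): no bracket -> illegal
(5,4): flips 1 -> legal
(5,5): no bracket -> illegal
(6,1): no bracket -> illegal
(7,0): flips 1 -> legal
(7,1): no bracket -> illegal

Answer: (1,4) (1,5) (2,1) (2,2) (2,3) (3,0) (4,5) (5,4) (7,0)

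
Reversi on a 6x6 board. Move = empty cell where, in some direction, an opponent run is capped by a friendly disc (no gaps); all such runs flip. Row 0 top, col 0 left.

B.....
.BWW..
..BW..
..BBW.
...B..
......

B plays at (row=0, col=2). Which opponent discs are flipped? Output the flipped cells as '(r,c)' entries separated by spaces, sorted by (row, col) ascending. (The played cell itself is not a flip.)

Answer: (1,2)

Derivation:
Dir NW: edge -> no flip
Dir N: edge -> no flip
Dir NE: edge -> no flip
Dir W: first cell '.' (not opp) -> no flip
Dir E: first cell '.' (not opp) -> no flip
Dir SW: first cell 'B' (not opp) -> no flip
Dir S: opp run (1,2) capped by B -> flip
Dir SE: opp run (1,3), next='.' -> no flip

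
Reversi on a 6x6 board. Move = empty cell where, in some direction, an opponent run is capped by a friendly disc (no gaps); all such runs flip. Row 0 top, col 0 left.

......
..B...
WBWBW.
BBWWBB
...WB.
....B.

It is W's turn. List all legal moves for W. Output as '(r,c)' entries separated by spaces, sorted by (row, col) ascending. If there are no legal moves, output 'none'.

Answer: (0,2) (1,0) (1,3) (1,4) (2,5) (4,0) (4,2) (4,5) (5,5)

Derivation:
(0,1): no bracket -> illegal
(0,2): flips 1 -> legal
(0,3): no bracket -> illegal
(1,0): flips 1 -> legal
(1,1): no bracket -> illegal
(1,3): flips 1 -> legal
(1,4): flips 1 -> legal
(2,5): flips 1 -> legal
(4,0): flips 2 -> legal
(4,1): no bracket -> illegal
(4,2): flips 1 -> legal
(4,5): flips 1 -> legal
(5,3): no bracket -> illegal
(5,5): flips 1 -> legal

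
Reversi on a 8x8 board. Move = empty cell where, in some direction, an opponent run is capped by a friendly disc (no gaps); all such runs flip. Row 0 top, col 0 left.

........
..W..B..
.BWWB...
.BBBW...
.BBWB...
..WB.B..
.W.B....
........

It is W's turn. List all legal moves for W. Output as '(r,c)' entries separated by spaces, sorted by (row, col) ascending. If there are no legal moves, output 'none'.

Answer: (1,0) (1,4) (2,0) (2,5) (3,0) (4,0) (4,5) (5,0) (5,4) (6,6) (7,3) (7,4)

Derivation:
(0,4): no bracket -> illegal
(0,5): no bracket -> illegal
(0,6): no bracket -> illegal
(1,0): flips 2 -> legal
(1,1): no bracket -> illegal
(1,3): no bracket -> illegal
(1,4): flips 1 -> legal
(1,6): no bracket -> illegal
(2,0): flips 1 -> legal
(2,5): flips 1 -> legal
(2,6): no bracket -> illegal
(3,0): flips 5 -> legal
(3,5): no bracket -> illegal
(4,0): flips 3 -> legal
(4,5): flips 1 -> legal
(4,6): no bracket -> illegal
(5,0): flips 2 -> legal
(5,1): no bracket -> illegal
(5,4): flips 2 -> legal
(5,6): no bracket -> illegal
(6,2): no bracket -> illegal
(6,4): no bracket -> illegal
(6,5): no bracket -> illegal
(6,6): flips 3 -> legal
(7,2): no bracket -> illegal
(7,3): flips 2 -> legal
(7,4): flips 1 -> legal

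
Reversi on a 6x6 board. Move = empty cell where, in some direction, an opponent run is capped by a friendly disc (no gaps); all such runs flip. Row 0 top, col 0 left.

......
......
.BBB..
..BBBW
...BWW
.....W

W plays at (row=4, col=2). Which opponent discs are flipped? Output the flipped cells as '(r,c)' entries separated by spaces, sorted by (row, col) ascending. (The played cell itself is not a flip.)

Dir NW: first cell '.' (not opp) -> no flip
Dir N: opp run (3,2) (2,2), next='.' -> no flip
Dir NE: opp run (3,3), next='.' -> no flip
Dir W: first cell '.' (not opp) -> no flip
Dir E: opp run (4,3) capped by W -> flip
Dir SW: first cell '.' (not opp) -> no flip
Dir S: first cell '.' (not opp) -> no flip
Dir SE: first cell '.' (not opp) -> no flip

Answer: (4,3)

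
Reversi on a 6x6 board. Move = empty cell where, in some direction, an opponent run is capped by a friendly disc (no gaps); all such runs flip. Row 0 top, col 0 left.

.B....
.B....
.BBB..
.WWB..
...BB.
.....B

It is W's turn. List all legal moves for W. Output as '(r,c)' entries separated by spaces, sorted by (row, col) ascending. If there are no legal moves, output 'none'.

Answer: (1,0) (1,2) (1,3) (1,4) (3,4) (5,4)

Derivation:
(0,0): no bracket -> illegal
(0,2): no bracket -> illegal
(1,0): flips 1 -> legal
(1,2): flips 1 -> legal
(1,3): flips 1 -> legal
(1,4): flips 1 -> legal
(2,0): no bracket -> illegal
(2,4): no bracket -> illegal
(3,0): no bracket -> illegal
(3,4): flips 1 -> legal
(3,5): no bracket -> illegal
(4,2): no bracket -> illegal
(4,5): no bracket -> illegal
(5,2): no bracket -> illegal
(5,3): no bracket -> illegal
(5,4): flips 1 -> legal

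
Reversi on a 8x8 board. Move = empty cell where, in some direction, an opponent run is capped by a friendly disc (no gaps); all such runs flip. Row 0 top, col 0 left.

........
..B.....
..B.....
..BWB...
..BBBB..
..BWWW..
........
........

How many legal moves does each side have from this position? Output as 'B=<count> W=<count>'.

Answer: B=8 W=7

Derivation:
-- B to move --
(2,3): flips 1 -> legal
(2,4): flips 1 -> legal
(4,6): no bracket -> illegal
(5,6): flips 3 -> legal
(6,2): flips 1 -> legal
(6,3): flips 2 -> legal
(6,4): flips 2 -> legal
(6,5): flips 2 -> legal
(6,6): flips 1 -> legal
B mobility = 8
-- W to move --
(0,1): no bracket -> illegal
(0,2): no bracket -> illegal
(0,3): no bracket -> illegal
(1,1): flips 1 -> legal
(1,3): no bracket -> illegal
(2,1): flips 2 -> legal
(2,3): no bracket -> illegal
(2,4): flips 2 -> legal
(2,5): no bracket -> illegal
(3,1): flips 2 -> legal
(3,5): flips 3 -> legal
(3,6): flips 1 -> legal
(4,1): no bracket -> illegal
(4,6): no bracket -> illegal
(5,1): flips 2 -> legal
(5,6): no bracket -> illegal
(6,1): no bracket -> illegal
(6,2): no bracket -> illegal
(6,3): no bracket -> illegal
W mobility = 7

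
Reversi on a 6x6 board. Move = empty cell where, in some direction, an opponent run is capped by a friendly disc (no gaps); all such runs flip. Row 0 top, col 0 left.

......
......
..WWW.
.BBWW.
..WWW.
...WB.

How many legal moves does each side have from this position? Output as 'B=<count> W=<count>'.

-- B to move --
(1,1): no bracket -> illegal
(1,2): flips 1 -> legal
(1,3): flips 1 -> legal
(1,4): flips 4 -> legal
(1,5): no bracket -> illegal
(2,1): no bracket -> illegal
(2,5): no bracket -> illegal
(3,5): flips 2 -> legal
(4,1): no bracket -> illegal
(4,5): no bracket -> illegal
(5,1): no bracket -> illegal
(5,2): flips 2 -> legal
(5,5): no bracket -> illegal
B mobility = 5
-- W to move --
(2,0): flips 1 -> legal
(2,1): flips 1 -> legal
(3,0): flips 2 -> legal
(4,0): flips 1 -> legal
(4,1): flips 1 -> legal
(4,5): no bracket -> illegal
(5,5): flips 1 -> legal
W mobility = 6

Answer: B=5 W=6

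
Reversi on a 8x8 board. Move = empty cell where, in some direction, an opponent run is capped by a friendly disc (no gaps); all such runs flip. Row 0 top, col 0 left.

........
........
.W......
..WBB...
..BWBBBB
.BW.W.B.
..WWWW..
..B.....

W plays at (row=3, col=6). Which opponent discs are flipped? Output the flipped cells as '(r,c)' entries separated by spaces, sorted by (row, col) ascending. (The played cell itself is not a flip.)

Dir NW: first cell '.' (not opp) -> no flip
Dir N: first cell '.' (not opp) -> no flip
Dir NE: first cell '.' (not opp) -> no flip
Dir W: first cell '.' (not opp) -> no flip
Dir E: first cell '.' (not opp) -> no flip
Dir SW: opp run (4,5) capped by W -> flip
Dir S: opp run (4,6) (5,6), next='.' -> no flip
Dir SE: opp run (4,7), next=edge -> no flip

Answer: (4,5)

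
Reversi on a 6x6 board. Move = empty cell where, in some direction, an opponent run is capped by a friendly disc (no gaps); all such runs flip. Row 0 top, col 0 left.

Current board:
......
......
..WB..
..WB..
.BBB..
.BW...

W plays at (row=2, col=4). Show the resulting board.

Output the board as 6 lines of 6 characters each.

Place W at (2,4); scan 8 dirs for brackets.
Dir NW: first cell '.' (not opp) -> no flip
Dir N: first cell '.' (not opp) -> no flip
Dir NE: first cell '.' (not opp) -> no flip
Dir W: opp run (2,3) capped by W -> flip
Dir E: first cell '.' (not opp) -> no flip
Dir SW: opp run (3,3) (4,2) (5,1), next=edge -> no flip
Dir S: first cell '.' (not opp) -> no flip
Dir SE: first cell '.' (not opp) -> no flip
All flips: (2,3)

Answer: ......
......
..WWW.
..WB..
.BBB..
.BW...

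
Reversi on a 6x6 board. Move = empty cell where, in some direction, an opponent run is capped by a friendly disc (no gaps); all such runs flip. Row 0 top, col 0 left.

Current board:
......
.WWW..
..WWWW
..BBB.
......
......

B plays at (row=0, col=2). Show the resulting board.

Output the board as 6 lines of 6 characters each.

Place B at (0,2); scan 8 dirs for brackets.
Dir NW: edge -> no flip
Dir N: edge -> no flip
Dir NE: edge -> no flip
Dir W: first cell '.' (not opp) -> no flip
Dir E: first cell '.' (not opp) -> no flip
Dir SW: opp run (1,1), next='.' -> no flip
Dir S: opp run (1,2) (2,2) capped by B -> flip
Dir SE: opp run (1,3) (2,4), next='.' -> no flip
All flips: (1,2) (2,2)

Answer: ..B...
.WBW..
..BWWW
..BBB.
......
......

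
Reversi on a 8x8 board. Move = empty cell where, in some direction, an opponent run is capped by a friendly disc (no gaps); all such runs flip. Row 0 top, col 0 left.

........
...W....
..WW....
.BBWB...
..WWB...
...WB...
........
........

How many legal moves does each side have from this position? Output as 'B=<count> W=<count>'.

Answer: B=8 W=10

Derivation:
-- B to move --
(0,2): no bracket -> illegal
(0,3): no bracket -> illegal
(0,4): flips 2 -> legal
(1,1): flips 2 -> legal
(1,2): flips 2 -> legal
(1,4): flips 1 -> legal
(2,1): no bracket -> illegal
(2,4): no bracket -> illegal
(4,1): flips 2 -> legal
(5,1): no bracket -> illegal
(5,2): flips 3 -> legal
(6,2): flips 1 -> legal
(6,3): no bracket -> illegal
(6,4): flips 2 -> legal
B mobility = 8
-- W to move --
(2,0): flips 1 -> legal
(2,1): flips 1 -> legal
(2,4): no bracket -> illegal
(2,5): flips 1 -> legal
(3,0): flips 2 -> legal
(3,5): flips 2 -> legal
(4,0): flips 1 -> legal
(4,1): flips 1 -> legal
(4,5): flips 2 -> legal
(5,5): flips 2 -> legal
(6,3): no bracket -> illegal
(6,4): no bracket -> illegal
(6,5): flips 1 -> legal
W mobility = 10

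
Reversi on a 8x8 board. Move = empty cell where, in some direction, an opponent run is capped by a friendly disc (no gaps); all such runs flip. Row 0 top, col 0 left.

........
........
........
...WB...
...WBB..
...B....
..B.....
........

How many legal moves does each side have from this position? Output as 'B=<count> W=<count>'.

Answer: B=5 W=5

Derivation:
-- B to move --
(2,2): flips 1 -> legal
(2,3): flips 2 -> legal
(2,4): no bracket -> illegal
(3,2): flips 1 -> legal
(4,2): flips 1 -> legal
(5,2): flips 1 -> legal
(5,4): no bracket -> illegal
B mobility = 5
-- W to move --
(2,3): no bracket -> illegal
(2,4): no bracket -> illegal
(2,5): flips 1 -> legal
(3,5): flips 1 -> legal
(3,6): no bracket -> illegal
(4,2): no bracket -> illegal
(4,6): flips 2 -> legal
(5,1): no bracket -> illegal
(5,2): no bracket -> illegal
(5,4): no bracket -> illegal
(5,5): flips 1 -> legal
(5,6): no bracket -> illegal
(6,1): no bracket -> illegal
(6,3): flips 1 -> legal
(6,4): no bracket -> illegal
(7,1): no bracket -> illegal
(7,2): no bracket -> illegal
(7,3): no bracket -> illegal
W mobility = 5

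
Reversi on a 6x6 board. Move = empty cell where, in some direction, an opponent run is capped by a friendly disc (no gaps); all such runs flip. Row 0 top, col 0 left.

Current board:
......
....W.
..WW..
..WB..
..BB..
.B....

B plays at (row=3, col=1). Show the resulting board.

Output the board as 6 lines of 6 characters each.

Place B at (3,1); scan 8 dirs for brackets.
Dir NW: first cell '.' (not opp) -> no flip
Dir N: first cell '.' (not opp) -> no flip
Dir NE: opp run (2,2), next='.' -> no flip
Dir W: first cell '.' (not opp) -> no flip
Dir E: opp run (3,2) capped by B -> flip
Dir SW: first cell '.' (not opp) -> no flip
Dir S: first cell '.' (not opp) -> no flip
Dir SE: first cell 'B' (not opp) -> no flip
All flips: (3,2)

Answer: ......
....W.
..WW..
.BBB..
..BB..
.B....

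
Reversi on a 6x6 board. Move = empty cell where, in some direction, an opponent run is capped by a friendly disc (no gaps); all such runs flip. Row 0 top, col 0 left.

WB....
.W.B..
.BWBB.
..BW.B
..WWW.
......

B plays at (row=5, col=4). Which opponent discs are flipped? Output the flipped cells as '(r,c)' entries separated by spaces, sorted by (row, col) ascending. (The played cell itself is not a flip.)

Dir NW: opp run (4,3) capped by B -> flip
Dir N: opp run (4,4), next='.' -> no flip
Dir NE: first cell '.' (not opp) -> no flip
Dir W: first cell '.' (not opp) -> no flip
Dir E: first cell '.' (not opp) -> no flip
Dir SW: edge -> no flip
Dir S: edge -> no flip
Dir SE: edge -> no flip

Answer: (4,3)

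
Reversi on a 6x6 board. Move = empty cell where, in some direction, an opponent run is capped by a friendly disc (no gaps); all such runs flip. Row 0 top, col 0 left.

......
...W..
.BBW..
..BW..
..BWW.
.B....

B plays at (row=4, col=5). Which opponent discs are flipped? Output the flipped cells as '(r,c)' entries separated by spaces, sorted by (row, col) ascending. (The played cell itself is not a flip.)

Dir NW: first cell '.' (not opp) -> no flip
Dir N: first cell '.' (not opp) -> no flip
Dir NE: edge -> no flip
Dir W: opp run (4,4) (4,3) capped by B -> flip
Dir E: edge -> no flip
Dir SW: first cell '.' (not opp) -> no flip
Dir S: first cell '.' (not opp) -> no flip
Dir SE: edge -> no flip

Answer: (4,3) (4,4)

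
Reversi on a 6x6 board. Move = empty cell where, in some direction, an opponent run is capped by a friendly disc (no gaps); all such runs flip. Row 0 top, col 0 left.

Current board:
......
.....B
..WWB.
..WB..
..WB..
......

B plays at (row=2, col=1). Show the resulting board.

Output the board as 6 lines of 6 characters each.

Place B at (2,1); scan 8 dirs for brackets.
Dir NW: first cell '.' (not opp) -> no flip
Dir N: first cell '.' (not opp) -> no flip
Dir NE: first cell '.' (not opp) -> no flip
Dir W: first cell '.' (not opp) -> no flip
Dir E: opp run (2,2) (2,3) capped by B -> flip
Dir SW: first cell '.' (not opp) -> no flip
Dir S: first cell '.' (not opp) -> no flip
Dir SE: opp run (3,2) capped by B -> flip
All flips: (2,2) (2,3) (3,2)

Answer: ......
.....B
.BBBB.
..BB..
..WB..
......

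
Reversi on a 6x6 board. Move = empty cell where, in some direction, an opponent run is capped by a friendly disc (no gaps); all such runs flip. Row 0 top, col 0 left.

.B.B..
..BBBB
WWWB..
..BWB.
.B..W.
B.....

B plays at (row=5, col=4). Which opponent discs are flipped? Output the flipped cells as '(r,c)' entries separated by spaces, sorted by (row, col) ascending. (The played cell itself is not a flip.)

Dir NW: first cell '.' (not opp) -> no flip
Dir N: opp run (4,4) capped by B -> flip
Dir NE: first cell '.' (not opp) -> no flip
Dir W: first cell '.' (not opp) -> no flip
Dir E: first cell '.' (not opp) -> no flip
Dir SW: edge -> no flip
Dir S: edge -> no flip
Dir SE: edge -> no flip

Answer: (4,4)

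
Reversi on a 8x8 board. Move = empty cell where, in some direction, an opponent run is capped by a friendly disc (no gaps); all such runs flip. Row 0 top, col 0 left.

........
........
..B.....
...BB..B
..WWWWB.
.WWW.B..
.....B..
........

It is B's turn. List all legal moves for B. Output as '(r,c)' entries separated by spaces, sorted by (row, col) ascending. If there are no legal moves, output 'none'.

Answer: (3,5) (4,1) (5,4) (5,6) (6,0) (6,1) (6,3)

Derivation:
(3,1): no bracket -> illegal
(3,2): no bracket -> illegal
(3,5): flips 1 -> legal
(3,6): no bracket -> illegal
(4,0): no bracket -> illegal
(4,1): flips 4 -> legal
(5,0): no bracket -> illegal
(5,4): flips 1 -> legal
(5,6): flips 1 -> legal
(6,0): flips 2 -> legal
(6,1): flips 2 -> legal
(6,2): no bracket -> illegal
(6,3): flips 2 -> legal
(6,4): no bracket -> illegal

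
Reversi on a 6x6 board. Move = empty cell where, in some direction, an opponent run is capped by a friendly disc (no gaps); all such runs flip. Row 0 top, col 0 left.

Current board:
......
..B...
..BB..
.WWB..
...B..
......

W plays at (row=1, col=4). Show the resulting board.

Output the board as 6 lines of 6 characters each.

Place W at (1,4); scan 8 dirs for brackets.
Dir NW: first cell '.' (not opp) -> no flip
Dir N: first cell '.' (not opp) -> no flip
Dir NE: first cell '.' (not opp) -> no flip
Dir W: first cell '.' (not opp) -> no flip
Dir E: first cell '.' (not opp) -> no flip
Dir SW: opp run (2,3) capped by W -> flip
Dir S: first cell '.' (not opp) -> no flip
Dir SE: first cell '.' (not opp) -> no flip
All flips: (2,3)

Answer: ......
..B.W.
..BW..
.WWB..
...B..
......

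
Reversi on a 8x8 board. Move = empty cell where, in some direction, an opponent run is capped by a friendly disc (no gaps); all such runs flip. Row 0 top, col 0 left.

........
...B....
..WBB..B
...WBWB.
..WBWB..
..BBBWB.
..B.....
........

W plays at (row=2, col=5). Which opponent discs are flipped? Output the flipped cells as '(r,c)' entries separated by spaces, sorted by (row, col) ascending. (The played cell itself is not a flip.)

Answer: (2,3) (2,4)

Derivation:
Dir NW: first cell '.' (not opp) -> no flip
Dir N: first cell '.' (not opp) -> no flip
Dir NE: first cell '.' (not opp) -> no flip
Dir W: opp run (2,4) (2,3) capped by W -> flip
Dir E: first cell '.' (not opp) -> no flip
Dir SW: opp run (3,4) (4,3) (5,2), next='.' -> no flip
Dir S: first cell 'W' (not opp) -> no flip
Dir SE: opp run (3,6), next='.' -> no flip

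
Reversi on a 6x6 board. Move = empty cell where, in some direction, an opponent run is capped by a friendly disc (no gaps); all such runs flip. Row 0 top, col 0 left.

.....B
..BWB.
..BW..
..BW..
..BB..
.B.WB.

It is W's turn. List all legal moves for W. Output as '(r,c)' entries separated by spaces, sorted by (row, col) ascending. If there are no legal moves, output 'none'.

(0,1): flips 1 -> legal
(0,2): no bracket -> illegal
(0,3): no bracket -> illegal
(0,4): no bracket -> illegal
(1,1): flips 2 -> legal
(1,5): flips 1 -> legal
(2,1): flips 1 -> legal
(2,4): no bracket -> illegal
(2,5): no bracket -> illegal
(3,1): flips 3 -> legal
(3,4): no bracket -> illegal
(4,0): no bracket -> illegal
(4,1): flips 1 -> legal
(4,4): no bracket -> illegal
(4,5): no bracket -> illegal
(5,0): no bracket -> illegal
(5,2): no bracket -> illegal
(5,5): flips 1 -> legal

Answer: (0,1) (1,1) (1,5) (2,1) (3,1) (4,1) (5,5)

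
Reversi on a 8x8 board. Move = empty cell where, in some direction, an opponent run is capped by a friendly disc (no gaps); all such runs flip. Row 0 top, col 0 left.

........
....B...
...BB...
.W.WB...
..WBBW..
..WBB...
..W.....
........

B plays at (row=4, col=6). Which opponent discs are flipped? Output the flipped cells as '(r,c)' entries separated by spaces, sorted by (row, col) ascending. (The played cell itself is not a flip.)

Answer: (4,5)

Derivation:
Dir NW: first cell '.' (not opp) -> no flip
Dir N: first cell '.' (not opp) -> no flip
Dir NE: first cell '.' (not opp) -> no flip
Dir W: opp run (4,5) capped by B -> flip
Dir E: first cell '.' (not opp) -> no flip
Dir SW: first cell '.' (not opp) -> no flip
Dir S: first cell '.' (not opp) -> no flip
Dir SE: first cell '.' (not opp) -> no flip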